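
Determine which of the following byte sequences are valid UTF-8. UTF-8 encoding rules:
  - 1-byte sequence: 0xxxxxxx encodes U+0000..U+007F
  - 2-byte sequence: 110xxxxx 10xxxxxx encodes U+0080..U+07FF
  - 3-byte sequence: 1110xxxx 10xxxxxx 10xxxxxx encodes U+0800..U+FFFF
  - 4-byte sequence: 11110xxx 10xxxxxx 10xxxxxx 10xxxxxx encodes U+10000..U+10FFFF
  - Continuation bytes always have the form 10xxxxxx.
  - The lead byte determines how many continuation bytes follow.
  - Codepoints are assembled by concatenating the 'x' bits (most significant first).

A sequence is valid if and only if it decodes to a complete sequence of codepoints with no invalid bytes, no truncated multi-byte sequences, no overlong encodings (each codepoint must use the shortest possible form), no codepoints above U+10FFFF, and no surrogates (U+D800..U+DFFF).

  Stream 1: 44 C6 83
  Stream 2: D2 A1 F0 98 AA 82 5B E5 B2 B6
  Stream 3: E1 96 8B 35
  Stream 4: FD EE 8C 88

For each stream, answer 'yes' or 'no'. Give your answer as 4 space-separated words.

Answer: yes yes yes no

Derivation:
Stream 1: decodes cleanly. VALID
Stream 2: decodes cleanly. VALID
Stream 3: decodes cleanly. VALID
Stream 4: error at byte offset 0. INVALID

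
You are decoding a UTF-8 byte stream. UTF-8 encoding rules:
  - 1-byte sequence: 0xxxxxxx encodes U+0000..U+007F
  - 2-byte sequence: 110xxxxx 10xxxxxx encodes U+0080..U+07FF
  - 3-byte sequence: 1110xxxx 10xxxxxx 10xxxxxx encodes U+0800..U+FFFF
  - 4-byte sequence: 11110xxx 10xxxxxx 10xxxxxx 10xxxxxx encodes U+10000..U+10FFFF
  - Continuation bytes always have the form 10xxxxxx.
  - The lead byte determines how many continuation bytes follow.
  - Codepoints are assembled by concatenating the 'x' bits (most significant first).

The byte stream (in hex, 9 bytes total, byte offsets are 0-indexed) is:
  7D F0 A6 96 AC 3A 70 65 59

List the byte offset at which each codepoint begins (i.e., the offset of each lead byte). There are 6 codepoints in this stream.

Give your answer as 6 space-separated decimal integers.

Answer: 0 1 5 6 7 8

Derivation:
Byte[0]=7D: 1-byte ASCII. cp=U+007D
Byte[1]=F0: 4-byte lead, need 3 cont bytes. acc=0x0
Byte[2]=A6: continuation. acc=(acc<<6)|0x26=0x26
Byte[3]=96: continuation. acc=(acc<<6)|0x16=0x996
Byte[4]=AC: continuation. acc=(acc<<6)|0x2C=0x265AC
Completed: cp=U+265AC (starts at byte 1)
Byte[5]=3A: 1-byte ASCII. cp=U+003A
Byte[6]=70: 1-byte ASCII. cp=U+0070
Byte[7]=65: 1-byte ASCII. cp=U+0065
Byte[8]=59: 1-byte ASCII. cp=U+0059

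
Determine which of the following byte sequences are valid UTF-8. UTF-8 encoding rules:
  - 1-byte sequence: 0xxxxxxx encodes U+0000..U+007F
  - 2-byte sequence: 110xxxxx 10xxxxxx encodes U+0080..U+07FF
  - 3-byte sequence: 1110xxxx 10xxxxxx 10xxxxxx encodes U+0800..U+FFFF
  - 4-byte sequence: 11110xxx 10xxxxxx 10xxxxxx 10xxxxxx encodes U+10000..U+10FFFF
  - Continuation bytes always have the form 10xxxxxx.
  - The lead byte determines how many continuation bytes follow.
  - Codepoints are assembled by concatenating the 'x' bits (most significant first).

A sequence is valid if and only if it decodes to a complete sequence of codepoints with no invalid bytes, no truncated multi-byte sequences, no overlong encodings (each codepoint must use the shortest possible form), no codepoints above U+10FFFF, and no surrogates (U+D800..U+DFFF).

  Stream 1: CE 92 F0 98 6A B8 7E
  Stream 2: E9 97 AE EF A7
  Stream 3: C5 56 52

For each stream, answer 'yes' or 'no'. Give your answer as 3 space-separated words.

Stream 1: error at byte offset 4. INVALID
Stream 2: error at byte offset 5. INVALID
Stream 3: error at byte offset 1. INVALID

Answer: no no no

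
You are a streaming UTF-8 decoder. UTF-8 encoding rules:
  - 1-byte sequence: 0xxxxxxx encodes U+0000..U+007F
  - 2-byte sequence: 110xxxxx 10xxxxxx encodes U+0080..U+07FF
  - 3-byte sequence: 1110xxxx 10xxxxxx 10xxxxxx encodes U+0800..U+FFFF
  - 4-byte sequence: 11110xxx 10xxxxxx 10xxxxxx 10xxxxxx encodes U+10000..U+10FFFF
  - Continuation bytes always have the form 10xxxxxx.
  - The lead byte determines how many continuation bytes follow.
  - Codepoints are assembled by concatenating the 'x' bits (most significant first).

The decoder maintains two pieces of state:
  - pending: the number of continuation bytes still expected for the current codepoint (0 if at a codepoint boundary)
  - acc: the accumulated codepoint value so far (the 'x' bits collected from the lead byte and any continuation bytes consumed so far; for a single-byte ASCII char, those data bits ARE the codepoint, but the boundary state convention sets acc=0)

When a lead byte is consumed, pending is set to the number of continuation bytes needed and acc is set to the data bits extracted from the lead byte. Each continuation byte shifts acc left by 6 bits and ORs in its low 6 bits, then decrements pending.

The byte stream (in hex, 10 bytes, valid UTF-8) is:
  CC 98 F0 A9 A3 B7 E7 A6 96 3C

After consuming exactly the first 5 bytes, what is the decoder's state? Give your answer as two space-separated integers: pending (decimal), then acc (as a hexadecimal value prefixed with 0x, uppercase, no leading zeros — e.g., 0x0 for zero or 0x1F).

Answer: 1 0xA63

Derivation:
Byte[0]=CC: 2-byte lead. pending=1, acc=0xC
Byte[1]=98: continuation. acc=(acc<<6)|0x18=0x318, pending=0
Byte[2]=F0: 4-byte lead. pending=3, acc=0x0
Byte[3]=A9: continuation. acc=(acc<<6)|0x29=0x29, pending=2
Byte[4]=A3: continuation. acc=(acc<<6)|0x23=0xA63, pending=1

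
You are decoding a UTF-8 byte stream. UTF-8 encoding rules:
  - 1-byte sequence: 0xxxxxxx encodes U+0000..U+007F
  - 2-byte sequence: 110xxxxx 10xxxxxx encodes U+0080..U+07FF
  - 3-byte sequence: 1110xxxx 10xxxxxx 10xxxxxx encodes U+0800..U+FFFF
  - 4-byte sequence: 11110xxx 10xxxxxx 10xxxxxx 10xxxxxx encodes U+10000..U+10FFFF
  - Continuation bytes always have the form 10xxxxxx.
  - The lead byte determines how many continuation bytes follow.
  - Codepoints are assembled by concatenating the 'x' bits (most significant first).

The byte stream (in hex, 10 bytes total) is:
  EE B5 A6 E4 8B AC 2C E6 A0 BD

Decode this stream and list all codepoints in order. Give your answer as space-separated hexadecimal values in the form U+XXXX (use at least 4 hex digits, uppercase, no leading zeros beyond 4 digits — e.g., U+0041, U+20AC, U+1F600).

Answer: U+ED66 U+42EC U+002C U+683D

Derivation:
Byte[0]=EE: 3-byte lead, need 2 cont bytes. acc=0xE
Byte[1]=B5: continuation. acc=(acc<<6)|0x35=0x3B5
Byte[2]=A6: continuation. acc=(acc<<6)|0x26=0xED66
Completed: cp=U+ED66 (starts at byte 0)
Byte[3]=E4: 3-byte lead, need 2 cont bytes. acc=0x4
Byte[4]=8B: continuation. acc=(acc<<6)|0x0B=0x10B
Byte[5]=AC: continuation. acc=(acc<<6)|0x2C=0x42EC
Completed: cp=U+42EC (starts at byte 3)
Byte[6]=2C: 1-byte ASCII. cp=U+002C
Byte[7]=E6: 3-byte lead, need 2 cont bytes. acc=0x6
Byte[8]=A0: continuation. acc=(acc<<6)|0x20=0x1A0
Byte[9]=BD: continuation. acc=(acc<<6)|0x3D=0x683D
Completed: cp=U+683D (starts at byte 7)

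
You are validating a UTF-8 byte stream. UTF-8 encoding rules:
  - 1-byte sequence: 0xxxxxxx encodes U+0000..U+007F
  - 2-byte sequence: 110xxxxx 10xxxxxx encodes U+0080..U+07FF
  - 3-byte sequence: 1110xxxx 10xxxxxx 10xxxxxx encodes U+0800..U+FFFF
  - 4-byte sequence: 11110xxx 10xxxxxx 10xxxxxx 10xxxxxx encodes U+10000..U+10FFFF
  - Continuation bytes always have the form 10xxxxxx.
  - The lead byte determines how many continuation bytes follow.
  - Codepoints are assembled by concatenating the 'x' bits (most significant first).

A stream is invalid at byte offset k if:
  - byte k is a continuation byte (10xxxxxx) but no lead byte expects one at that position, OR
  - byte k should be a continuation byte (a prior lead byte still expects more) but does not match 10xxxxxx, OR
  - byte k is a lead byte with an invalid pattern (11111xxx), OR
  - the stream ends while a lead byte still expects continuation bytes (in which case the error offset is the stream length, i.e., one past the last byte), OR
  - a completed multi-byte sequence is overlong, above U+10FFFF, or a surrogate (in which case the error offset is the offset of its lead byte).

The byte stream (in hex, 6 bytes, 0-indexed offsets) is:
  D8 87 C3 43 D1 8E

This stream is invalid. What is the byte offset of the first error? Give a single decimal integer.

Byte[0]=D8: 2-byte lead, need 1 cont bytes. acc=0x18
Byte[1]=87: continuation. acc=(acc<<6)|0x07=0x607
Completed: cp=U+0607 (starts at byte 0)
Byte[2]=C3: 2-byte lead, need 1 cont bytes. acc=0x3
Byte[3]=43: expected 10xxxxxx continuation. INVALID

Answer: 3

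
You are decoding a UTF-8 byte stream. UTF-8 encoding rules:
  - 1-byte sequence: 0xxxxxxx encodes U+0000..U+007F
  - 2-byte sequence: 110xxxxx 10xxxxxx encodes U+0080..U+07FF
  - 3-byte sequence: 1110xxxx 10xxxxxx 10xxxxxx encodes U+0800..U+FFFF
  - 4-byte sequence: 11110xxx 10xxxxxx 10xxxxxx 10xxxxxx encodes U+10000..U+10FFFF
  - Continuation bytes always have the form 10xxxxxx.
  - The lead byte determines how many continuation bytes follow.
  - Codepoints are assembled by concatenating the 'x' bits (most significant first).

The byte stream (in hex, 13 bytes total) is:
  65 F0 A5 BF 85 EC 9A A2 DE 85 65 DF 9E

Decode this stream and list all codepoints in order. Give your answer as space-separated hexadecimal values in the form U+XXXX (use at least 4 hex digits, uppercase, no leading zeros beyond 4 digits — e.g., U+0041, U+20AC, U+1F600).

Byte[0]=65: 1-byte ASCII. cp=U+0065
Byte[1]=F0: 4-byte lead, need 3 cont bytes. acc=0x0
Byte[2]=A5: continuation. acc=(acc<<6)|0x25=0x25
Byte[3]=BF: continuation. acc=(acc<<6)|0x3F=0x97F
Byte[4]=85: continuation. acc=(acc<<6)|0x05=0x25FC5
Completed: cp=U+25FC5 (starts at byte 1)
Byte[5]=EC: 3-byte lead, need 2 cont bytes. acc=0xC
Byte[6]=9A: continuation. acc=(acc<<6)|0x1A=0x31A
Byte[7]=A2: continuation. acc=(acc<<6)|0x22=0xC6A2
Completed: cp=U+C6A2 (starts at byte 5)
Byte[8]=DE: 2-byte lead, need 1 cont bytes. acc=0x1E
Byte[9]=85: continuation. acc=(acc<<6)|0x05=0x785
Completed: cp=U+0785 (starts at byte 8)
Byte[10]=65: 1-byte ASCII. cp=U+0065
Byte[11]=DF: 2-byte lead, need 1 cont bytes. acc=0x1F
Byte[12]=9E: continuation. acc=(acc<<6)|0x1E=0x7DE
Completed: cp=U+07DE (starts at byte 11)

Answer: U+0065 U+25FC5 U+C6A2 U+0785 U+0065 U+07DE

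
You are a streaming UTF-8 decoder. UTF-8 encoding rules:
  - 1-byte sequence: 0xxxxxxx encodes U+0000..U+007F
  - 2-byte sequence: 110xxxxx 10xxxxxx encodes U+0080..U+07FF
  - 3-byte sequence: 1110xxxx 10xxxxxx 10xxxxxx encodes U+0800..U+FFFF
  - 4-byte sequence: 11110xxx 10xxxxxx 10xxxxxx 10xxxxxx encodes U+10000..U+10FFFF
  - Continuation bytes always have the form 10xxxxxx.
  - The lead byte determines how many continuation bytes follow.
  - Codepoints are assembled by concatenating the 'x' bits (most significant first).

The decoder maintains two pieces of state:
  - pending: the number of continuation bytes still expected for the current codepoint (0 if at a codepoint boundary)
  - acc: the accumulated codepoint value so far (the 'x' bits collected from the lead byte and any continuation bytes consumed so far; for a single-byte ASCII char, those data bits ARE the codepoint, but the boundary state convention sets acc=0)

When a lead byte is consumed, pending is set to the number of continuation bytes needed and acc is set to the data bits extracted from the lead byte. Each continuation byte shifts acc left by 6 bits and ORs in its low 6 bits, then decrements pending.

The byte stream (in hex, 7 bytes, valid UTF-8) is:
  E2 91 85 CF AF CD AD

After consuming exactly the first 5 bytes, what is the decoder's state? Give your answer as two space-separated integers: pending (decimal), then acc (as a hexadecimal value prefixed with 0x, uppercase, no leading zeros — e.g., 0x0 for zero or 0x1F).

Byte[0]=E2: 3-byte lead. pending=2, acc=0x2
Byte[1]=91: continuation. acc=(acc<<6)|0x11=0x91, pending=1
Byte[2]=85: continuation. acc=(acc<<6)|0x05=0x2445, pending=0
Byte[3]=CF: 2-byte lead. pending=1, acc=0xF
Byte[4]=AF: continuation. acc=(acc<<6)|0x2F=0x3EF, pending=0

Answer: 0 0x3EF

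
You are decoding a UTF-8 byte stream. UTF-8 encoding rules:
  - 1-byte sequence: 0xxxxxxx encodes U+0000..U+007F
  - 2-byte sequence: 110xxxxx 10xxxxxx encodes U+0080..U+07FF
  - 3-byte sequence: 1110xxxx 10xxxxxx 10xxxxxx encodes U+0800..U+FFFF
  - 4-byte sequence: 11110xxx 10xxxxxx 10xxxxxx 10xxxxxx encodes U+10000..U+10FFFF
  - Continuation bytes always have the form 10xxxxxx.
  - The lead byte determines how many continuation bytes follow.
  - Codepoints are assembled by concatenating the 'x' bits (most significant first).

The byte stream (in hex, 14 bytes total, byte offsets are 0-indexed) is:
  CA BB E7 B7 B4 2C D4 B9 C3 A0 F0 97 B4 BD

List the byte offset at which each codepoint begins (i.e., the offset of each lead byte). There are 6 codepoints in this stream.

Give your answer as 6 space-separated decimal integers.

Answer: 0 2 5 6 8 10

Derivation:
Byte[0]=CA: 2-byte lead, need 1 cont bytes. acc=0xA
Byte[1]=BB: continuation. acc=(acc<<6)|0x3B=0x2BB
Completed: cp=U+02BB (starts at byte 0)
Byte[2]=E7: 3-byte lead, need 2 cont bytes. acc=0x7
Byte[3]=B7: continuation. acc=(acc<<6)|0x37=0x1F7
Byte[4]=B4: continuation. acc=(acc<<6)|0x34=0x7DF4
Completed: cp=U+7DF4 (starts at byte 2)
Byte[5]=2C: 1-byte ASCII. cp=U+002C
Byte[6]=D4: 2-byte lead, need 1 cont bytes. acc=0x14
Byte[7]=B9: continuation. acc=(acc<<6)|0x39=0x539
Completed: cp=U+0539 (starts at byte 6)
Byte[8]=C3: 2-byte lead, need 1 cont bytes. acc=0x3
Byte[9]=A0: continuation. acc=(acc<<6)|0x20=0xE0
Completed: cp=U+00E0 (starts at byte 8)
Byte[10]=F0: 4-byte lead, need 3 cont bytes. acc=0x0
Byte[11]=97: continuation. acc=(acc<<6)|0x17=0x17
Byte[12]=B4: continuation. acc=(acc<<6)|0x34=0x5F4
Byte[13]=BD: continuation. acc=(acc<<6)|0x3D=0x17D3D
Completed: cp=U+17D3D (starts at byte 10)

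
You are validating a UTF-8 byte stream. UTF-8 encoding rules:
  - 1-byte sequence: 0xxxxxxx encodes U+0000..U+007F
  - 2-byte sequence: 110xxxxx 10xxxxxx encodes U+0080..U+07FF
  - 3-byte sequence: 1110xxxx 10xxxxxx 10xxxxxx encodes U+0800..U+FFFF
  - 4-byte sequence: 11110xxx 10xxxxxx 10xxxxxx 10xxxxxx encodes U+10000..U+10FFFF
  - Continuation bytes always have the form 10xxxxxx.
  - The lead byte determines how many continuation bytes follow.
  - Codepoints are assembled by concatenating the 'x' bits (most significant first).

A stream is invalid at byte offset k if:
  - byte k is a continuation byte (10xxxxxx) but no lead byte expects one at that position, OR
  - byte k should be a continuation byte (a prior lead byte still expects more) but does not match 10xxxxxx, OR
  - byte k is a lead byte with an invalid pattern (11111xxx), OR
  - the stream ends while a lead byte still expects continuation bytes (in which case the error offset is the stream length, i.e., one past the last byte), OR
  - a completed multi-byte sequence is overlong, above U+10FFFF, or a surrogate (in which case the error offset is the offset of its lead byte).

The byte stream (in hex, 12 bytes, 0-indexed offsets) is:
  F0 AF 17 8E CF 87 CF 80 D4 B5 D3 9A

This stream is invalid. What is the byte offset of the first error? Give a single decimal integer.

Answer: 2

Derivation:
Byte[0]=F0: 4-byte lead, need 3 cont bytes. acc=0x0
Byte[1]=AF: continuation. acc=(acc<<6)|0x2F=0x2F
Byte[2]=17: expected 10xxxxxx continuation. INVALID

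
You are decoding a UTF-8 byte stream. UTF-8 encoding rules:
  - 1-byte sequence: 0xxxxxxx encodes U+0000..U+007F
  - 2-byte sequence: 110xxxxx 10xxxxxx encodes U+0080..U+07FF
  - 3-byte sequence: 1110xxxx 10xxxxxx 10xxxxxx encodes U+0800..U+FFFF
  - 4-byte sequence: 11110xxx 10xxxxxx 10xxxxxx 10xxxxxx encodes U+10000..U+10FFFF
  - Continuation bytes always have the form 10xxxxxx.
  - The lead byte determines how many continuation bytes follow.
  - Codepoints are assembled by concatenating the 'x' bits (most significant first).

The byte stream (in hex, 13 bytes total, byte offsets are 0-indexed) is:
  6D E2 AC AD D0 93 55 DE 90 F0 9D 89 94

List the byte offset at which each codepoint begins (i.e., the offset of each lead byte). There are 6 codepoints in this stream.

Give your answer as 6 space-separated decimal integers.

Byte[0]=6D: 1-byte ASCII. cp=U+006D
Byte[1]=E2: 3-byte lead, need 2 cont bytes. acc=0x2
Byte[2]=AC: continuation. acc=(acc<<6)|0x2C=0xAC
Byte[3]=AD: continuation. acc=(acc<<6)|0x2D=0x2B2D
Completed: cp=U+2B2D (starts at byte 1)
Byte[4]=D0: 2-byte lead, need 1 cont bytes. acc=0x10
Byte[5]=93: continuation. acc=(acc<<6)|0x13=0x413
Completed: cp=U+0413 (starts at byte 4)
Byte[6]=55: 1-byte ASCII. cp=U+0055
Byte[7]=DE: 2-byte lead, need 1 cont bytes. acc=0x1E
Byte[8]=90: continuation. acc=(acc<<6)|0x10=0x790
Completed: cp=U+0790 (starts at byte 7)
Byte[9]=F0: 4-byte lead, need 3 cont bytes. acc=0x0
Byte[10]=9D: continuation. acc=(acc<<6)|0x1D=0x1D
Byte[11]=89: continuation. acc=(acc<<6)|0x09=0x749
Byte[12]=94: continuation. acc=(acc<<6)|0x14=0x1D254
Completed: cp=U+1D254 (starts at byte 9)

Answer: 0 1 4 6 7 9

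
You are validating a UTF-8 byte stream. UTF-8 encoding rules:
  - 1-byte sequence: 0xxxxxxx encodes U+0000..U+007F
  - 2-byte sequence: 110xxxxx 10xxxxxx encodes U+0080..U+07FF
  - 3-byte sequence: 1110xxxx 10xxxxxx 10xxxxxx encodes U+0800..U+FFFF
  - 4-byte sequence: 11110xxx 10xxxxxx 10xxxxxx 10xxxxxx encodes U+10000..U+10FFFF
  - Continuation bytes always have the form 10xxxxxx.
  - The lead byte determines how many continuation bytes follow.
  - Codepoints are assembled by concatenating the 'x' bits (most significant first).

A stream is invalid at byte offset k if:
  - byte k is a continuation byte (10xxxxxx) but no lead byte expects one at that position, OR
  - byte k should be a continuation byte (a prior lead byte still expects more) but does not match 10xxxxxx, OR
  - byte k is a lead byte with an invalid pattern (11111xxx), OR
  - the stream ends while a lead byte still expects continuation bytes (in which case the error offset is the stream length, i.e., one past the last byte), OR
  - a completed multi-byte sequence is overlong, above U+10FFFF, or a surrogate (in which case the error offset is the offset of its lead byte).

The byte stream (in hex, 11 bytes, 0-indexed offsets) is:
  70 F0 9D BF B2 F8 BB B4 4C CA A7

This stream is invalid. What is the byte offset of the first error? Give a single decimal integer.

Answer: 5

Derivation:
Byte[0]=70: 1-byte ASCII. cp=U+0070
Byte[1]=F0: 4-byte lead, need 3 cont bytes. acc=0x0
Byte[2]=9D: continuation. acc=(acc<<6)|0x1D=0x1D
Byte[3]=BF: continuation. acc=(acc<<6)|0x3F=0x77F
Byte[4]=B2: continuation. acc=(acc<<6)|0x32=0x1DFF2
Completed: cp=U+1DFF2 (starts at byte 1)
Byte[5]=F8: INVALID lead byte (not 0xxx/110x/1110/11110)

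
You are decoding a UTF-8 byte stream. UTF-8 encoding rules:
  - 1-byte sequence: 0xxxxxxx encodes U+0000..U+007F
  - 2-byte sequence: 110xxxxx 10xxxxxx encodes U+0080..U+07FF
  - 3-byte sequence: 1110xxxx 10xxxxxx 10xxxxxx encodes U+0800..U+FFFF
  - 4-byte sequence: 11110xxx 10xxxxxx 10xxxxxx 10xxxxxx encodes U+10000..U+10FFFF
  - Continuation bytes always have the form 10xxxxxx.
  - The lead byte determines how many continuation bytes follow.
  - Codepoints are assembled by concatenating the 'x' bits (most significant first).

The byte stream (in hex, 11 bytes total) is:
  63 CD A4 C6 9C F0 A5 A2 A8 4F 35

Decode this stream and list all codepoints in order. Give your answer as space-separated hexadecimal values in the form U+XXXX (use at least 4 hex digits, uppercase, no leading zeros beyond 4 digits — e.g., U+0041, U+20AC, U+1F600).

Answer: U+0063 U+0364 U+019C U+258A8 U+004F U+0035

Derivation:
Byte[0]=63: 1-byte ASCII. cp=U+0063
Byte[1]=CD: 2-byte lead, need 1 cont bytes. acc=0xD
Byte[2]=A4: continuation. acc=(acc<<6)|0x24=0x364
Completed: cp=U+0364 (starts at byte 1)
Byte[3]=C6: 2-byte lead, need 1 cont bytes. acc=0x6
Byte[4]=9C: continuation. acc=(acc<<6)|0x1C=0x19C
Completed: cp=U+019C (starts at byte 3)
Byte[5]=F0: 4-byte lead, need 3 cont bytes. acc=0x0
Byte[6]=A5: continuation. acc=(acc<<6)|0x25=0x25
Byte[7]=A2: continuation. acc=(acc<<6)|0x22=0x962
Byte[8]=A8: continuation. acc=(acc<<6)|0x28=0x258A8
Completed: cp=U+258A8 (starts at byte 5)
Byte[9]=4F: 1-byte ASCII. cp=U+004F
Byte[10]=35: 1-byte ASCII. cp=U+0035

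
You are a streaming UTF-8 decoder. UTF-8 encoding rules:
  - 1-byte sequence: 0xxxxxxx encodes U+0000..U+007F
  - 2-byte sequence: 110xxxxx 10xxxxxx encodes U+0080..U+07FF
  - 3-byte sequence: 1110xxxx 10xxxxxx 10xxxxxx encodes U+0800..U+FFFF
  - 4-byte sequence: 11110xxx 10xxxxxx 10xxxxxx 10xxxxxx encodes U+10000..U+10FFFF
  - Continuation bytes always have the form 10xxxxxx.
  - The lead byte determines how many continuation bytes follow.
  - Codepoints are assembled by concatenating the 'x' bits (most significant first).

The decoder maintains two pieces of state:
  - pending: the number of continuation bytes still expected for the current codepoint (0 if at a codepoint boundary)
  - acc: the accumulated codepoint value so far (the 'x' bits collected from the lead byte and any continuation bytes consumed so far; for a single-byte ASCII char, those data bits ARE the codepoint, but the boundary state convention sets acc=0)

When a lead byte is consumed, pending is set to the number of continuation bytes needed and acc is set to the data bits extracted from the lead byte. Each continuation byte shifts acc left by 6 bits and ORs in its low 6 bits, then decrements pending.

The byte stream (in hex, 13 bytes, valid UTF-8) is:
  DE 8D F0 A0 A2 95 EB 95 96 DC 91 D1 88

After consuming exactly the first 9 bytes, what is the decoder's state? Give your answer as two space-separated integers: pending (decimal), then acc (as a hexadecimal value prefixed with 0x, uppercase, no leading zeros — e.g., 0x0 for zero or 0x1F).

Answer: 0 0xB556

Derivation:
Byte[0]=DE: 2-byte lead. pending=1, acc=0x1E
Byte[1]=8D: continuation. acc=(acc<<6)|0x0D=0x78D, pending=0
Byte[2]=F0: 4-byte lead. pending=3, acc=0x0
Byte[3]=A0: continuation. acc=(acc<<6)|0x20=0x20, pending=2
Byte[4]=A2: continuation. acc=(acc<<6)|0x22=0x822, pending=1
Byte[5]=95: continuation. acc=(acc<<6)|0x15=0x20895, pending=0
Byte[6]=EB: 3-byte lead. pending=2, acc=0xB
Byte[7]=95: continuation. acc=(acc<<6)|0x15=0x2D5, pending=1
Byte[8]=96: continuation. acc=(acc<<6)|0x16=0xB556, pending=0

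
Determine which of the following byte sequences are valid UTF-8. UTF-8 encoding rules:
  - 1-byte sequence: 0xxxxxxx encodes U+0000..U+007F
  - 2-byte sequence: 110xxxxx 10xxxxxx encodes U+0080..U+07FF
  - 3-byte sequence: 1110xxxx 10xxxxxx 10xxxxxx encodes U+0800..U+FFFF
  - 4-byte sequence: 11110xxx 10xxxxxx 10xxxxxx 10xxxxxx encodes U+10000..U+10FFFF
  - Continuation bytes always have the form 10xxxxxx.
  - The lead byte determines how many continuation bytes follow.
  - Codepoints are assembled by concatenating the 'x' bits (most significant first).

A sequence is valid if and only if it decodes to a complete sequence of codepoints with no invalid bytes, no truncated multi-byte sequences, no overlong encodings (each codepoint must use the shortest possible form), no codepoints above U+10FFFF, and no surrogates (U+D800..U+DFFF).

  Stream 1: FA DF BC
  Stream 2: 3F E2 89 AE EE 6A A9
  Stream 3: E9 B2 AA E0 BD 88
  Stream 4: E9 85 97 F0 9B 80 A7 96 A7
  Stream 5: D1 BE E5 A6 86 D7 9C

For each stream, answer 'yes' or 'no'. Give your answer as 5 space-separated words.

Answer: no no yes no yes

Derivation:
Stream 1: error at byte offset 0. INVALID
Stream 2: error at byte offset 5. INVALID
Stream 3: decodes cleanly. VALID
Stream 4: error at byte offset 7. INVALID
Stream 5: decodes cleanly. VALID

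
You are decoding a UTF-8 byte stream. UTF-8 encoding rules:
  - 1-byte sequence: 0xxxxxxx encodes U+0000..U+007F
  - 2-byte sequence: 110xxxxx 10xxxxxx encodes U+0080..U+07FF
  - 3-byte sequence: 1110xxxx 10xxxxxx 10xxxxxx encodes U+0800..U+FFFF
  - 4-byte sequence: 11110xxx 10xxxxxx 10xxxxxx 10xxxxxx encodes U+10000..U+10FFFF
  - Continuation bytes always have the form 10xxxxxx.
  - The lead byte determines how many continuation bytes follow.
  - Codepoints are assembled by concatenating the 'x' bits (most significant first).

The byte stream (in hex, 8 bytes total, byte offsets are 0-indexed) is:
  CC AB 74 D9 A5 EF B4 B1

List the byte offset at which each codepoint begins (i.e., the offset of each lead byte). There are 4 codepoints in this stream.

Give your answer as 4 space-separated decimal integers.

Answer: 0 2 3 5

Derivation:
Byte[0]=CC: 2-byte lead, need 1 cont bytes. acc=0xC
Byte[1]=AB: continuation. acc=(acc<<6)|0x2B=0x32B
Completed: cp=U+032B (starts at byte 0)
Byte[2]=74: 1-byte ASCII. cp=U+0074
Byte[3]=D9: 2-byte lead, need 1 cont bytes. acc=0x19
Byte[4]=A5: continuation. acc=(acc<<6)|0x25=0x665
Completed: cp=U+0665 (starts at byte 3)
Byte[5]=EF: 3-byte lead, need 2 cont bytes. acc=0xF
Byte[6]=B4: continuation. acc=(acc<<6)|0x34=0x3F4
Byte[7]=B1: continuation. acc=(acc<<6)|0x31=0xFD31
Completed: cp=U+FD31 (starts at byte 5)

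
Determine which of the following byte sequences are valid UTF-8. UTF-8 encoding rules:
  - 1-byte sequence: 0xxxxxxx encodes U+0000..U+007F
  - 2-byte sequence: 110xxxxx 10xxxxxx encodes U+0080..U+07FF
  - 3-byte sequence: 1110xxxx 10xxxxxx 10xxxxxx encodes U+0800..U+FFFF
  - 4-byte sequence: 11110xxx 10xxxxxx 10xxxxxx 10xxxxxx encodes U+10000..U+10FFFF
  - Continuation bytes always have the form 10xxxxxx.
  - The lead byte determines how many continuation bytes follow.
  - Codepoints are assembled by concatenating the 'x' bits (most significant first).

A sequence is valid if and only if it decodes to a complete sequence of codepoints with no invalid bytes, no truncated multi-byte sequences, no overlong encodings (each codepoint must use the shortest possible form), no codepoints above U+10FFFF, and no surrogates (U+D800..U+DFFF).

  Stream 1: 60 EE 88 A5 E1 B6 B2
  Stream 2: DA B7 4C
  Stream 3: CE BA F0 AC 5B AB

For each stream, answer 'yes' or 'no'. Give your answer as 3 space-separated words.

Answer: yes yes no

Derivation:
Stream 1: decodes cleanly. VALID
Stream 2: decodes cleanly. VALID
Stream 3: error at byte offset 4. INVALID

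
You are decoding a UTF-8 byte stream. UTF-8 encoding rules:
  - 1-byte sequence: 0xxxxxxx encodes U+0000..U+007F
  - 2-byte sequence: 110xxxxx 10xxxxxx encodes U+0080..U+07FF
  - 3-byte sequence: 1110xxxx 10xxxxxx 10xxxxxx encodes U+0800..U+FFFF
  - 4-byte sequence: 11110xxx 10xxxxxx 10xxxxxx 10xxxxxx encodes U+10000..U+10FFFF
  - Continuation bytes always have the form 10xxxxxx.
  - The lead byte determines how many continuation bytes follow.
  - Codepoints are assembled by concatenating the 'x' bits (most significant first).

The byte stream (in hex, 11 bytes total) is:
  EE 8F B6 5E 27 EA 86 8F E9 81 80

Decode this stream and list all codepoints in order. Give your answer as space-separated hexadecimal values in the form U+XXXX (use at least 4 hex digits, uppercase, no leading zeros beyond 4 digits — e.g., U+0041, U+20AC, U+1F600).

Byte[0]=EE: 3-byte lead, need 2 cont bytes. acc=0xE
Byte[1]=8F: continuation. acc=(acc<<6)|0x0F=0x38F
Byte[2]=B6: continuation. acc=(acc<<6)|0x36=0xE3F6
Completed: cp=U+E3F6 (starts at byte 0)
Byte[3]=5E: 1-byte ASCII. cp=U+005E
Byte[4]=27: 1-byte ASCII. cp=U+0027
Byte[5]=EA: 3-byte lead, need 2 cont bytes. acc=0xA
Byte[6]=86: continuation. acc=(acc<<6)|0x06=0x286
Byte[7]=8F: continuation. acc=(acc<<6)|0x0F=0xA18F
Completed: cp=U+A18F (starts at byte 5)
Byte[8]=E9: 3-byte lead, need 2 cont bytes. acc=0x9
Byte[9]=81: continuation. acc=(acc<<6)|0x01=0x241
Byte[10]=80: continuation. acc=(acc<<6)|0x00=0x9040
Completed: cp=U+9040 (starts at byte 8)

Answer: U+E3F6 U+005E U+0027 U+A18F U+9040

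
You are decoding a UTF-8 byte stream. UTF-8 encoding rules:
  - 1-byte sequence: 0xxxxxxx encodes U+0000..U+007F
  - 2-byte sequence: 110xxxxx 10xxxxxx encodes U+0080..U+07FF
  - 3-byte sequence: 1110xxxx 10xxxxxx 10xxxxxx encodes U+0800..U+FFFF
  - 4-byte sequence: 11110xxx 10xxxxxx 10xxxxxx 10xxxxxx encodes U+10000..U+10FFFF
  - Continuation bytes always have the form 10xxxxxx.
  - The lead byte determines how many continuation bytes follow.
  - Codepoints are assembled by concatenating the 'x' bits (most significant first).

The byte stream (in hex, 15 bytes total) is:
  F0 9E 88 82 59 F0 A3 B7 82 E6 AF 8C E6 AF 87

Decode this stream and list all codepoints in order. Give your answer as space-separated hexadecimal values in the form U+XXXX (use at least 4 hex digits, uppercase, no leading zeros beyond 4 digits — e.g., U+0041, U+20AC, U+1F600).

Byte[0]=F0: 4-byte lead, need 3 cont bytes. acc=0x0
Byte[1]=9E: continuation. acc=(acc<<6)|0x1E=0x1E
Byte[2]=88: continuation. acc=(acc<<6)|0x08=0x788
Byte[3]=82: continuation. acc=(acc<<6)|0x02=0x1E202
Completed: cp=U+1E202 (starts at byte 0)
Byte[4]=59: 1-byte ASCII. cp=U+0059
Byte[5]=F0: 4-byte lead, need 3 cont bytes. acc=0x0
Byte[6]=A3: continuation. acc=(acc<<6)|0x23=0x23
Byte[7]=B7: continuation. acc=(acc<<6)|0x37=0x8F7
Byte[8]=82: continuation. acc=(acc<<6)|0x02=0x23DC2
Completed: cp=U+23DC2 (starts at byte 5)
Byte[9]=E6: 3-byte lead, need 2 cont bytes. acc=0x6
Byte[10]=AF: continuation. acc=(acc<<6)|0x2F=0x1AF
Byte[11]=8C: continuation. acc=(acc<<6)|0x0C=0x6BCC
Completed: cp=U+6BCC (starts at byte 9)
Byte[12]=E6: 3-byte lead, need 2 cont bytes. acc=0x6
Byte[13]=AF: continuation. acc=(acc<<6)|0x2F=0x1AF
Byte[14]=87: continuation. acc=(acc<<6)|0x07=0x6BC7
Completed: cp=U+6BC7 (starts at byte 12)

Answer: U+1E202 U+0059 U+23DC2 U+6BCC U+6BC7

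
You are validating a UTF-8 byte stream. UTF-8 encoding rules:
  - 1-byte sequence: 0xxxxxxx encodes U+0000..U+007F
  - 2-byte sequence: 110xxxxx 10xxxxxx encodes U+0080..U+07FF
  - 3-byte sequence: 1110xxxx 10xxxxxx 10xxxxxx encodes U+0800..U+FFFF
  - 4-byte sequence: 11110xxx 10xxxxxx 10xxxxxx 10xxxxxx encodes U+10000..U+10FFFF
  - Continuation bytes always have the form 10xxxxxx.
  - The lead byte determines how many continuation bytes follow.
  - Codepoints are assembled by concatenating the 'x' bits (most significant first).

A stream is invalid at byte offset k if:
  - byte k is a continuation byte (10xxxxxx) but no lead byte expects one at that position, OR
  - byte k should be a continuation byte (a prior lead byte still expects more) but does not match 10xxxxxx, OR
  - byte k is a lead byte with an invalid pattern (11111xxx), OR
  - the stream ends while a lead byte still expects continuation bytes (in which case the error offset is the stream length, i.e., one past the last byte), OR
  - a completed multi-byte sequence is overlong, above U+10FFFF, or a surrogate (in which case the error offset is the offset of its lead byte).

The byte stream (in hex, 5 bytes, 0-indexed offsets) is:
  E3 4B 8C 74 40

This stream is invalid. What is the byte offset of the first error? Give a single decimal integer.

Byte[0]=E3: 3-byte lead, need 2 cont bytes. acc=0x3
Byte[1]=4B: expected 10xxxxxx continuation. INVALID

Answer: 1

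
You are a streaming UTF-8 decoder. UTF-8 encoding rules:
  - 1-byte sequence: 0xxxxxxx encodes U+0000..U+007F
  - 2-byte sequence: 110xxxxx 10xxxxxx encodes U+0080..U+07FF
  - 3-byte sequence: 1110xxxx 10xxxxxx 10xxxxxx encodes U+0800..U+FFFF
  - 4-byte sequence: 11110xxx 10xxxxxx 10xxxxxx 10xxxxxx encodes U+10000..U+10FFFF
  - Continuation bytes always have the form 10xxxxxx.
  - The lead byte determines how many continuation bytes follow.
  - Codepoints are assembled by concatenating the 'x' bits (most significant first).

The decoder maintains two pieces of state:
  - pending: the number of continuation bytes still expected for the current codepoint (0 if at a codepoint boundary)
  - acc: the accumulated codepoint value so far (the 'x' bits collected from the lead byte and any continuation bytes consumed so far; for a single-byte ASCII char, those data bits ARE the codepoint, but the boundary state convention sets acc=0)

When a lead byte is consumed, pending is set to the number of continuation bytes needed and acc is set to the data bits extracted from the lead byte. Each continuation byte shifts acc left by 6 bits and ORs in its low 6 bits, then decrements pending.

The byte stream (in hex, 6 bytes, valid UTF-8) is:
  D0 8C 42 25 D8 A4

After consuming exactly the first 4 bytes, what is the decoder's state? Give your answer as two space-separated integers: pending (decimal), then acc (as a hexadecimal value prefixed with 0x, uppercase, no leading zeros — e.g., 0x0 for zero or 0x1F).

Answer: 0 0x0

Derivation:
Byte[0]=D0: 2-byte lead. pending=1, acc=0x10
Byte[1]=8C: continuation. acc=(acc<<6)|0x0C=0x40C, pending=0
Byte[2]=42: 1-byte. pending=0, acc=0x0
Byte[3]=25: 1-byte. pending=0, acc=0x0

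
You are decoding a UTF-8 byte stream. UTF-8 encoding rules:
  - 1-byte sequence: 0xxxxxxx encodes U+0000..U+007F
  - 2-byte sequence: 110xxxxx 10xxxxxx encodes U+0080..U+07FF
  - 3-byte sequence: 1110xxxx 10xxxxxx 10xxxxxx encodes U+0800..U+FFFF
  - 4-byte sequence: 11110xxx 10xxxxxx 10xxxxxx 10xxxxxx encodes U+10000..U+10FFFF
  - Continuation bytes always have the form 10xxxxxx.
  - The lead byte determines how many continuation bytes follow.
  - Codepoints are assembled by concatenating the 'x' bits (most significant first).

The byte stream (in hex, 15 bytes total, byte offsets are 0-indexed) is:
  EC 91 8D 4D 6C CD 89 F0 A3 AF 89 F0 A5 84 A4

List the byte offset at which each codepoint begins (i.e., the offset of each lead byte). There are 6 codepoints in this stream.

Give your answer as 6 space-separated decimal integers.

Byte[0]=EC: 3-byte lead, need 2 cont bytes. acc=0xC
Byte[1]=91: continuation. acc=(acc<<6)|0x11=0x311
Byte[2]=8D: continuation. acc=(acc<<6)|0x0D=0xC44D
Completed: cp=U+C44D (starts at byte 0)
Byte[3]=4D: 1-byte ASCII. cp=U+004D
Byte[4]=6C: 1-byte ASCII. cp=U+006C
Byte[5]=CD: 2-byte lead, need 1 cont bytes. acc=0xD
Byte[6]=89: continuation. acc=(acc<<6)|0x09=0x349
Completed: cp=U+0349 (starts at byte 5)
Byte[7]=F0: 4-byte lead, need 3 cont bytes. acc=0x0
Byte[8]=A3: continuation. acc=(acc<<6)|0x23=0x23
Byte[9]=AF: continuation. acc=(acc<<6)|0x2F=0x8EF
Byte[10]=89: continuation. acc=(acc<<6)|0x09=0x23BC9
Completed: cp=U+23BC9 (starts at byte 7)
Byte[11]=F0: 4-byte lead, need 3 cont bytes. acc=0x0
Byte[12]=A5: continuation. acc=(acc<<6)|0x25=0x25
Byte[13]=84: continuation. acc=(acc<<6)|0x04=0x944
Byte[14]=A4: continuation. acc=(acc<<6)|0x24=0x25124
Completed: cp=U+25124 (starts at byte 11)

Answer: 0 3 4 5 7 11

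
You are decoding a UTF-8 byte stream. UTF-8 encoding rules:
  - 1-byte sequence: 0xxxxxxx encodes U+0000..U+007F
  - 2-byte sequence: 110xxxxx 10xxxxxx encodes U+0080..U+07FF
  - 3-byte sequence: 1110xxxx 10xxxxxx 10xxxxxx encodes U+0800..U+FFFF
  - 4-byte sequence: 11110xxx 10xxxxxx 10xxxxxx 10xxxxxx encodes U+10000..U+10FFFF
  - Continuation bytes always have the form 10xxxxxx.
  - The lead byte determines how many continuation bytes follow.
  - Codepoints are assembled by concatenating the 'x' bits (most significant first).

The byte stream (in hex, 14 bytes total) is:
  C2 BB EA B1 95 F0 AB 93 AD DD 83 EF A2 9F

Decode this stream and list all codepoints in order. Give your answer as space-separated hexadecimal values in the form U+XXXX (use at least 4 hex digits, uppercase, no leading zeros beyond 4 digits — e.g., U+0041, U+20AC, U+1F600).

Byte[0]=C2: 2-byte lead, need 1 cont bytes. acc=0x2
Byte[1]=BB: continuation. acc=(acc<<6)|0x3B=0xBB
Completed: cp=U+00BB (starts at byte 0)
Byte[2]=EA: 3-byte lead, need 2 cont bytes. acc=0xA
Byte[3]=B1: continuation. acc=(acc<<6)|0x31=0x2B1
Byte[4]=95: continuation. acc=(acc<<6)|0x15=0xAC55
Completed: cp=U+AC55 (starts at byte 2)
Byte[5]=F0: 4-byte lead, need 3 cont bytes. acc=0x0
Byte[6]=AB: continuation. acc=(acc<<6)|0x2B=0x2B
Byte[7]=93: continuation. acc=(acc<<6)|0x13=0xAD3
Byte[8]=AD: continuation. acc=(acc<<6)|0x2D=0x2B4ED
Completed: cp=U+2B4ED (starts at byte 5)
Byte[9]=DD: 2-byte lead, need 1 cont bytes. acc=0x1D
Byte[10]=83: continuation. acc=(acc<<6)|0x03=0x743
Completed: cp=U+0743 (starts at byte 9)
Byte[11]=EF: 3-byte lead, need 2 cont bytes. acc=0xF
Byte[12]=A2: continuation. acc=(acc<<6)|0x22=0x3E2
Byte[13]=9F: continuation. acc=(acc<<6)|0x1F=0xF89F
Completed: cp=U+F89F (starts at byte 11)

Answer: U+00BB U+AC55 U+2B4ED U+0743 U+F89F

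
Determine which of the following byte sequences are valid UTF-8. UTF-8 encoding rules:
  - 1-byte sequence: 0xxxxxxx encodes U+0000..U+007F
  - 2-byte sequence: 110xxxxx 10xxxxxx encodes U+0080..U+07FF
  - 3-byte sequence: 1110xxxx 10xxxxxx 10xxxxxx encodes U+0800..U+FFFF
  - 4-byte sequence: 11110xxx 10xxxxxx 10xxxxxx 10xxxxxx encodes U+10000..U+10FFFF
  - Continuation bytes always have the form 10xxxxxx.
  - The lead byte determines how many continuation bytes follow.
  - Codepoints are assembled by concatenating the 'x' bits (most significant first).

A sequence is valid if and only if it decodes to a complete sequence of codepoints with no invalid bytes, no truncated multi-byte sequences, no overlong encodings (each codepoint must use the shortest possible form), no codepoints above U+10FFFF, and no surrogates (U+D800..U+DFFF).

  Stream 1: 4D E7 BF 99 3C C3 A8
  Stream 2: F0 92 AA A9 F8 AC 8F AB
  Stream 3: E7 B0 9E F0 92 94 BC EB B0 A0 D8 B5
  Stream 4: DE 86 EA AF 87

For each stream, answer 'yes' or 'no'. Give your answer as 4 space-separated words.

Answer: yes no yes yes

Derivation:
Stream 1: decodes cleanly. VALID
Stream 2: error at byte offset 4. INVALID
Stream 3: decodes cleanly. VALID
Stream 4: decodes cleanly. VALID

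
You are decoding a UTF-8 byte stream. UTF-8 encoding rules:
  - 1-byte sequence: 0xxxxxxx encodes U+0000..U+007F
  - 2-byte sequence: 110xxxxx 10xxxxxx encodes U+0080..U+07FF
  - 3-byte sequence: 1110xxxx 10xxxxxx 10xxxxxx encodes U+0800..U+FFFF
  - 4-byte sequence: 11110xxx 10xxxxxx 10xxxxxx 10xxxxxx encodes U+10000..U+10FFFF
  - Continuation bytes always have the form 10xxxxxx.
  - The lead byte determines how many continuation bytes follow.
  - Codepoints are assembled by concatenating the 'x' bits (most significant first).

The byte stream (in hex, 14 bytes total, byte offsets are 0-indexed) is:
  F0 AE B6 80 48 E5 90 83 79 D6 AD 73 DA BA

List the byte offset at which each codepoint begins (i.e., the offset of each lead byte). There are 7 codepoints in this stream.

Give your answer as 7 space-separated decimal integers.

Byte[0]=F0: 4-byte lead, need 3 cont bytes. acc=0x0
Byte[1]=AE: continuation. acc=(acc<<6)|0x2E=0x2E
Byte[2]=B6: continuation. acc=(acc<<6)|0x36=0xBB6
Byte[3]=80: continuation. acc=(acc<<6)|0x00=0x2ED80
Completed: cp=U+2ED80 (starts at byte 0)
Byte[4]=48: 1-byte ASCII. cp=U+0048
Byte[5]=E5: 3-byte lead, need 2 cont bytes. acc=0x5
Byte[6]=90: continuation. acc=(acc<<6)|0x10=0x150
Byte[7]=83: continuation. acc=(acc<<6)|0x03=0x5403
Completed: cp=U+5403 (starts at byte 5)
Byte[8]=79: 1-byte ASCII. cp=U+0079
Byte[9]=D6: 2-byte lead, need 1 cont bytes. acc=0x16
Byte[10]=AD: continuation. acc=(acc<<6)|0x2D=0x5AD
Completed: cp=U+05AD (starts at byte 9)
Byte[11]=73: 1-byte ASCII. cp=U+0073
Byte[12]=DA: 2-byte lead, need 1 cont bytes. acc=0x1A
Byte[13]=BA: continuation. acc=(acc<<6)|0x3A=0x6BA
Completed: cp=U+06BA (starts at byte 12)

Answer: 0 4 5 8 9 11 12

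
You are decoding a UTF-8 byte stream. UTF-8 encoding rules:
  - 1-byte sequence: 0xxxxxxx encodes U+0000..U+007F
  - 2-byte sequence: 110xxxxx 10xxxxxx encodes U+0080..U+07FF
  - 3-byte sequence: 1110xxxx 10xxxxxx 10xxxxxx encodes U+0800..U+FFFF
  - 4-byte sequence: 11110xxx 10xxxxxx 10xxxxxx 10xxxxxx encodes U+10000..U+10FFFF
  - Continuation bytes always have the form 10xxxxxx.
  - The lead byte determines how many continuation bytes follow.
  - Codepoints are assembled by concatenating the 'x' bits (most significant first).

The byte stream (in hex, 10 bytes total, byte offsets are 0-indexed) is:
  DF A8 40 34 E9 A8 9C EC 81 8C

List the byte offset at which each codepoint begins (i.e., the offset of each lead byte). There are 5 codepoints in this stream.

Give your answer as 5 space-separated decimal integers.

Answer: 0 2 3 4 7

Derivation:
Byte[0]=DF: 2-byte lead, need 1 cont bytes. acc=0x1F
Byte[1]=A8: continuation. acc=(acc<<6)|0x28=0x7E8
Completed: cp=U+07E8 (starts at byte 0)
Byte[2]=40: 1-byte ASCII. cp=U+0040
Byte[3]=34: 1-byte ASCII. cp=U+0034
Byte[4]=E9: 3-byte lead, need 2 cont bytes. acc=0x9
Byte[5]=A8: continuation. acc=(acc<<6)|0x28=0x268
Byte[6]=9C: continuation. acc=(acc<<6)|0x1C=0x9A1C
Completed: cp=U+9A1C (starts at byte 4)
Byte[7]=EC: 3-byte lead, need 2 cont bytes. acc=0xC
Byte[8]=81: continuation. acc=(acc<<6)|0x01=0x301
Byte[9]=8C: continuation. acc=(acc<<6)|0x0C=0xC04C
Completed: cp=U+C04C (starts at byte 7)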